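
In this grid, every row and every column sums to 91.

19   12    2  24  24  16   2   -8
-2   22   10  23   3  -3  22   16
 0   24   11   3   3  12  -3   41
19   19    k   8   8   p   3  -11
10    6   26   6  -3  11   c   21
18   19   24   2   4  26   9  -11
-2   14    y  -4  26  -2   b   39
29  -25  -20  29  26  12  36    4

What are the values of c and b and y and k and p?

The known cells in row 5 total 77, leaving 91 − 77 = 14 for the blank.
The known cells in column 7 total 83, leaving 91 − 83 = 8 for the blank.
The known cells in row 7 total 79, leaving 91 − 79 = 12 for the blank.
The known cells in column 3 total 65, leaving 91 − 65 = 26 for the blank.
The known cells in row 4 total 72, leaving 91 − 72 = 19 for the blank.

c = 14, b = 8, y = 12, k = 26, p = 19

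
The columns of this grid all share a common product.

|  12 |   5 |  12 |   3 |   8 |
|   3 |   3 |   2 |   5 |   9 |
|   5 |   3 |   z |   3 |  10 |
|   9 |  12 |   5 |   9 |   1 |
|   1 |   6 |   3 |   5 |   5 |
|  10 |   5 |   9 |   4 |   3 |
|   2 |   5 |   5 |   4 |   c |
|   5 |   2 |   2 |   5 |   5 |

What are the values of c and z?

Columns 1 and 4 each multiply to 162000, so every column has product 162000.
Column 5: 8×9×10×1×5×3×5 = 54000, so the missing entry is 162000 ÷ 54000 = 3.
Column 3: 12×2×5×3×9×5×2 = 32400, so the missing entry is 162000 ÷ 32400 = 5.

c = 3, z = 5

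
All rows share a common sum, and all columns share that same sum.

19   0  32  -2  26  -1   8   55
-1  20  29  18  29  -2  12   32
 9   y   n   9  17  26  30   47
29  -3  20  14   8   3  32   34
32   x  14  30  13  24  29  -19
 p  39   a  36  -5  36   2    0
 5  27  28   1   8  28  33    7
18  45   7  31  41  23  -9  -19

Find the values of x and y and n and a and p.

Rows 1 and 2 both sum to 137, so that's the common total.
Column 1 has 19 − 1 + 9 + 29 + 32 + 5 + 18 = 111; the blank must be 137 − 111 = 26.
Row 5 has 32 + 14 + 30 + 13 + 24 + 29 − 19 = 123; the blank must be 137 − 123 = 14.
Column 2 has 0 + 20 − 3 + 14 + 39 + 27 + 45 = 142; the blank must be 137 − 142 = -5.
Row 3 has 9 − 5 + 9 + 17 + 26 + 30 + 47 = 133; the blank must be 137 − 133 = 4.
Row 6 has 26 + 39 + 36 − 5 + 36 + 2 + 0 = 134; the blank must be 137 − 134 = 3.

x = 14, y = -5, n = 4, a = 3, p = 26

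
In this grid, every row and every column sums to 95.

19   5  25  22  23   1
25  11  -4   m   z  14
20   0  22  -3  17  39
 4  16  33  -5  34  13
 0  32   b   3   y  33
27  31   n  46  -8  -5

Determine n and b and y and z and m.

n = 4, b = 15, y = 12, z = 17, m = 32

The known cells in column 4 total 63, leaving 95 − 63 = 32 for the blank.
The known cells in row 2 total 78, leaving 95 − 78 = 17 for the blank.
The known cells in column 5 total 83, leaving 95 − 83 = 12 for the blank.
The known cells in row 5 total 80, leaving 95 − 80 = 15 for the blank.
The known cells in row 6 total 91, leaving 95 − 91 = 4 for the blank.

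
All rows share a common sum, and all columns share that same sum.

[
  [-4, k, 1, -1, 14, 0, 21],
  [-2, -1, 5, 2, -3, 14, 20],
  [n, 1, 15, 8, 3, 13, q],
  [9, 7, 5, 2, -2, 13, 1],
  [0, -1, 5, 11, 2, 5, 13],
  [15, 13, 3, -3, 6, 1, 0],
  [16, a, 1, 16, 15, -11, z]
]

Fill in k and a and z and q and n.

k = 4, a = 12, z = -14, q = -6, n = 1

Rows 2 and 4 both sum to 35, so that's the common total.
The known cells in row 1 total 31, leaving 35 − 31 = 4 for the blank.
The known cells in column 2 total 23, leaving 35 − 23 = 12 for the blank.
The known cells in column 1 total 34, leaving 35 − 34 = 1 for the blank.
The known cells in row 3 total 41, leaving 35 − 41 = -6 for the blank.
The known cells in row 7 total 49, leaving 35 − 49 = -14 for the blank.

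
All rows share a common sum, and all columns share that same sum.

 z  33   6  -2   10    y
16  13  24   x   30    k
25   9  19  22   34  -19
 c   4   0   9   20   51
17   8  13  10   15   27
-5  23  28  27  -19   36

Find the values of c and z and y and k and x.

c = 6, z = 31, y = 12, k = -17, x = 24

Rows 3 and 5 both sum to 90, so that's the common total.
Row 4 has 4 + 0 + 9 + 20 + 51 = 84; the blank must be 90 − 84 = 6.
Column 1 has 16 + 25 + 6 + 17 − 5 = 59; the blank must be 90 − 59 = 31.
Row 1 has 31 + 33 + 6 − 2 + 10 = 78; the blank must be 90 − 78 = 12.
Column 6 has 12 − 19 + 51 + 27 + 36 = 107; the blank must be 90 − 107 = -17.
Row 2 has 16 + 13 + 24 + 30 − 17 = 66; the blank must be 90 − 66 = 24.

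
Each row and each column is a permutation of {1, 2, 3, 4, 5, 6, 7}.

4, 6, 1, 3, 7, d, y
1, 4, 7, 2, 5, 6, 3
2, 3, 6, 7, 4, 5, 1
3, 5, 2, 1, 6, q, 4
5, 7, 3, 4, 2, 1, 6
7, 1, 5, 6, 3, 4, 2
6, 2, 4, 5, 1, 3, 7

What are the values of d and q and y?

At (row 4, col 6): row 4 already has {1, 2, 3, 4, 5, 6}, so the value is 7.
For row 1, column 6: column 6 already has {1, 3, 4, 5, 6, 7}; that leaves 2.
For row 1, column 7: row 1 already has {1, 2, 3, 4, 6, 7}; that leaves 5.

d = 2, q = 7, y = 5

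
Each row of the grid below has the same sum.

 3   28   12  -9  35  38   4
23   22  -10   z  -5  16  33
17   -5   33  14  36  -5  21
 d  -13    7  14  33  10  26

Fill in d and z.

d = 34, z = 32

The complete rows each total 111.
Row 4 is missing 111 − 77 = 34 (since -13 + 7 + 14 + 33 + 10 + 26 = 77).
Row 2 is missing 111 − 79 = 32 (since 23 + 22 − 10 − 5 + 16 + 33 = 79).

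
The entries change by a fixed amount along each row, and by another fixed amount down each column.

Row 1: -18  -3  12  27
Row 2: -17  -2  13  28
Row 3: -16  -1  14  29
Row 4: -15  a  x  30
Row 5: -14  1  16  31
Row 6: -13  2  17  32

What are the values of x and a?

x = 15, a = 0

Along each row the entries change by 15 per step; down each column they change by 1.
Row 4: from -15 at column 1, stepping by 15 to column 3 gives 15.
Row 4: from -15 at column 1, stepping by 15 to column 2 gives 0.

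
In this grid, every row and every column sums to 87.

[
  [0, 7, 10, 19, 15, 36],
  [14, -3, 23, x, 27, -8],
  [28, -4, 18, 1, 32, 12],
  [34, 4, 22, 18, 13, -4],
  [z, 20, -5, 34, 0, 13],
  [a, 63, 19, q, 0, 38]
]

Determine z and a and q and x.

z = 25, a = -14, q = -19, x = 34

Row 2 has 14 − 3 + 23 + 27 − 8 = 53; the blank must be 87 − 53 = 34.
Column 4 has 19 + 34 + 1 + 18 + 34 = 106; the blank must be 87 − 106 = -19.
Row 5 has 20 − 5 + 34 + 0 + 13 = 62; the blank must be 87 − 62 = 25.
Row 6 has 63 + 19 − 19 + 0 + 38 = 101; the blank must be 87 − 101 = -14.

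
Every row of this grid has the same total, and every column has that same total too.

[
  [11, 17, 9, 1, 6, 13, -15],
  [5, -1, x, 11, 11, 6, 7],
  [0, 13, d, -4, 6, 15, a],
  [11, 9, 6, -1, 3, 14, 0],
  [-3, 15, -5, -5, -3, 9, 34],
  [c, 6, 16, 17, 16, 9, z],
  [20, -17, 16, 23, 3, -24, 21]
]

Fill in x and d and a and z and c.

x = 3, d = -3, a = 15, z = -20, c = -2

Rows 1 and 4 both sum to 42, so that's the common total.
Row 2: 5 − 1 + 11 + 11 + 6 + 7 = 39, so its missing entry is 42 − 39 = 3.
Column 1: 11 + 5 + 0 + 11 − 3 + 20 = 44, so its missing entry is 42 − 44 = -2.
Row 6: -2 + 6 + 16 + 17 + 16 + 9 = 62, so its missing entry is 42 − 62 = -20.
Column 7: -15 + 7 + 0 + 34 − 20 + 21 = 27, so its missing entry is 42 − 27 = 15.
Row 3: 0 + 13 − 4 + 6 + 15 + 15 = 45, so its missing entry is 42 − 45 = -3.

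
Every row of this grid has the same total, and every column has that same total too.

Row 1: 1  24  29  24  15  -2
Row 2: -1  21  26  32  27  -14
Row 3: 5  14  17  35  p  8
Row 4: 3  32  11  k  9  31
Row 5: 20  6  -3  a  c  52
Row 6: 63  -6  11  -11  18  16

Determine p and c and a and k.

p = 12, c = 10, a = 6, k = 5

Rows 1 and 2 both sum to 91, so that's the common total.
Row 3 has 5 + 14 + 17 + 35 + 8 = 79; the blank must be 91 − 79 = 12.
Column 5 has 15 + 27 + 12 + 9 + 18 = 81; the blank must be 91 − 81 = 10.
Row 4 has 3 + 32 + 11 + 9 + 31 = 86; the blank must be 91 − 86 = 5.
Row 5 has 20 + 6 − 3 + 10 + 52 = 85; the blank must be 91 − 85 = 6.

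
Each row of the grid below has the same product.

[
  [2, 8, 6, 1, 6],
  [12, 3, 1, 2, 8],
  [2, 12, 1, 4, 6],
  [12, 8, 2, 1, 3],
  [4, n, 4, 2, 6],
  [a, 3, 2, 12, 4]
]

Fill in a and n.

Rows 2 and 4 each multiply to 576, so every row has product 576.
Row 6: 3×2×12×4 = 288, so the missing entry is 576 ÷ 288 = 2.
Row 5: 4×4×2×6 = 192, so the missing entry is 576 ÷ 192 = 3.

a = 2, n = 3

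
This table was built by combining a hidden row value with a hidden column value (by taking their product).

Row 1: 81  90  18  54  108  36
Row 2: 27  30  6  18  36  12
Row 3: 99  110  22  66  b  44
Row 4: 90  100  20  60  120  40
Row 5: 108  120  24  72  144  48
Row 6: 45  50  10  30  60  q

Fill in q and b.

Each row is a constant multiple of every other row — this is a multiplication table with the headers hidden.
Row 6 is 30/54 = 5/9 times row 1, so its entry in column 6 is 36 × 5/9 = 20.
Row 3 is 66/54 = 11/9 times row 1, so its entry in column 5 is 108 × 11/9 = 132.

q = 20, b = 132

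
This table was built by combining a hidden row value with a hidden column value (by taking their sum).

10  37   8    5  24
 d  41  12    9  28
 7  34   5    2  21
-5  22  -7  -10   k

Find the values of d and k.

The difference between any two rows is the same in every column — this is an addition table with the headers hidden.
Row 2 minus row 1 is 9 − 5 = 4, so its entry in column 1 is 10 + 4 = 14.
Row 4 minus row 1 is -10 − 5 = -15, so its entry in column 5 is 24 + (-15) = 9.

d = 14, k = 9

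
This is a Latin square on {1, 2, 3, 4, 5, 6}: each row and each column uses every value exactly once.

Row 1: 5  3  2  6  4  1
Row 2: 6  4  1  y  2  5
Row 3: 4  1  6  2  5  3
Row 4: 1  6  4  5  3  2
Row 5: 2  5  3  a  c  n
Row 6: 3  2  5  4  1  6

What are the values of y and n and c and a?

y = 3, n = 4, c = 6, a = 1

Cell (5,5): column 5 already has {1, 2, 3, 4, 5} → 6.
At (row 5, col 6): column 6 already has {1, 2, 3, 5, 6}, so the value is 4.
For row 2, column 4: row 2 already has {1, 2, 4, 5, 6}; that leaves 3.
Cell (5,4): row 5 already has {2, 3, 4, 5, 6} → 1.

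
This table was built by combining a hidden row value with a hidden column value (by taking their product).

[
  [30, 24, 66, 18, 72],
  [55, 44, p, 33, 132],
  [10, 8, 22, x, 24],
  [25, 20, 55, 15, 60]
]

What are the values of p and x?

p = 121, x = 6

Each row is a constant multiple of every other row — this is a multiplication table with the headers hidden.
Row 2 is 132/72 = 11/6 times row 1, so its entry in column 3 is 66 × 11/6 = 121.
Row 3 is 24/72 = 1/3 times row 1, so its entry in column 4 is 18 × 1/3 = 6.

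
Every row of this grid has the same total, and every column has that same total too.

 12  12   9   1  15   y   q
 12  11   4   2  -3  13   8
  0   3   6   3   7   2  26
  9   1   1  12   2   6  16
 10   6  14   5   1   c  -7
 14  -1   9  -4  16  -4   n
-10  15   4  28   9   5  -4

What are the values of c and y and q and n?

c = 18, y = 7, q = -9, n = 17

Rows 2 and 3 both sum to 47, so that's the common total.
Row 5 has 10 + 6 + 14 + 5 + 1 − 7 = 29; the blank must be 47 − 29 = 18.
Row 6 has 14 − 1 + 9 − 4 + 16 − 4 = 30; the blank must be 47 − 30 = 17.
Column 6 has 13 + 2 + 6 + 18 − 4 + 5 = 40; the blank must be 47 − 40 = 7.
Row 1 has 12 + 12 + 9 + 1 + 15 + 7 = 56; the blank must be 47 − 56 = -9.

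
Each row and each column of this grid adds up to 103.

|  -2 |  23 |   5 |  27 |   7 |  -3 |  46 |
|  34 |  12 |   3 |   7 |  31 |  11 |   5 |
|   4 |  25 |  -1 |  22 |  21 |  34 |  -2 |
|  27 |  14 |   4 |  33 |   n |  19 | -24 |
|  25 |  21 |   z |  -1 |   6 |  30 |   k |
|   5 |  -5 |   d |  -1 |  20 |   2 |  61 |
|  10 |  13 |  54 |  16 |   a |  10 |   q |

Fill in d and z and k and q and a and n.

Row 4 has 27 + 14 + 4 + 33 + 19 − 24 = 73; the blank must be 103 − 73 = 30.
Column 5 has 7 + 31 + 21 + 30 + 6 + 20 = 115; the blank must be 103 − 115 = -12.
Row 7 has 10 + 13 + 54 + 16 − 12 + 10 = 91; the blank must be 103 − 91 = 12.
Column 7 has 46 + 5 − 2 − 24 + 61 + 12 = 98; the blank must be 103 − 98 = 5.
Row 5 has 25 + 21 − 1 + 6 + 30 + 5 = 86; the blank must be 103 − 86 = 17.
Row 6 has 5 − 5 − 1 + 20 + 2 + 61 = 82; the blank must be 103 − 82 = 21.

d = 21, z = 17, k = 5, q = 12, a = -12, n = 30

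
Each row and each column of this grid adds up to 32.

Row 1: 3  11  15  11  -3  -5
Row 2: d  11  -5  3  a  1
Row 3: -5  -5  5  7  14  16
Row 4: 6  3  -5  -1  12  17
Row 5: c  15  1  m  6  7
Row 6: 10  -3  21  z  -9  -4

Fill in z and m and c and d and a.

Column 5: -3 + 14 + 12 + 6 − 9 = 20, so its missing entry is 32 − 20 = 12.
Row 2: 11 − 5 + 3 + 12 + 1 = 22, so its missing entry is 32 − 22 = 10.
Column 1: 3 + 10 − 5 + 6 + 10 = 24, so its missing entry is 32 − 24 = 8.
Row 5: 8 + 15 + 1 + 6 + 7 = 37, so its missing entry is 32 − 37 = -5.
Row 6: 10 − 3 + 21 − 9 − 4 = 15, so its missing entry is 32 − 15 = 17.

z = 17, m = -5, c = 8, d = 10, a = 12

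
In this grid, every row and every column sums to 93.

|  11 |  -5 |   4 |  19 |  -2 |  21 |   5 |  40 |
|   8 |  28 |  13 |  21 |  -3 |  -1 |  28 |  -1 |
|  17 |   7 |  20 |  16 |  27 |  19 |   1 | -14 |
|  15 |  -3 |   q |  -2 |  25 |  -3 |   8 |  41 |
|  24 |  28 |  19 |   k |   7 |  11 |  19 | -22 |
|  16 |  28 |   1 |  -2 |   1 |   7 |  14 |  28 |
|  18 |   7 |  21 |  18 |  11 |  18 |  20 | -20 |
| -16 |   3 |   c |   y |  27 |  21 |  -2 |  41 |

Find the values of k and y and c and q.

Row 4 has 15 − 3 − 2 + 25 − 3 + 8 + 41 = 81; the blank must be 93 − 81 = 12.
Column 3 has 4 + 13 + 20 + 12 + 19 + 1 + 21 = 90; the blank must be 93 − 90 = 3.
Row 8 has -16 + 3 + 3 + 27 + 21 − 2 + 41 = 77; the blank must be 93 − 77 = 16.
Row 5 has 24 + 28 + 19 + 7 + 11 + 19 − 22 = 86; the blank must be 93 − 86 = 7.

k = 7, y = 16, c = 3, q = 12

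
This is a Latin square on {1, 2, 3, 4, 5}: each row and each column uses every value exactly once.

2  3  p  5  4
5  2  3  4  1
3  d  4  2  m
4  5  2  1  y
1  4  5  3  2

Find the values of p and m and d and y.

p = 1, m = 5, d = 1, y = 3

Cell (3,2): column 2 already has {2, 3, 4, 5} → 1.
At (row 3, col 5): row 3 already has {1, 2, 3, 4}, so the value is 5.
For row 4, column 5: row 4 already has {1, 2, 4, 5}; that leaves 3.
At (row 1, col 3): row 1 already has {2, 3, 4, 5}, so the value is 1.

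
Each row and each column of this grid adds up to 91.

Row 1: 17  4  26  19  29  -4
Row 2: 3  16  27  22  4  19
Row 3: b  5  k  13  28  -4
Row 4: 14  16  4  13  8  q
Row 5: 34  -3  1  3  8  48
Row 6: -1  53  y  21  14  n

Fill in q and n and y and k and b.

The known cells in column 1 total 67, leaving 91 − 67 = 24 for the blank.
The known cells in row 3 total 66, leaving 91 − 66 = 25 for the blank.
The known cells in row 4 total 55, leaving 91 − 55 = 36 for the blank.
The known cells in column 6 total 95, leaving 91 − 95 = -4 for the blank.
The known cells in row 6 total 83, leaving 91 − 83 = 8 for the blank.

q = 36, n = -4, y = 8, k = 25, b = 24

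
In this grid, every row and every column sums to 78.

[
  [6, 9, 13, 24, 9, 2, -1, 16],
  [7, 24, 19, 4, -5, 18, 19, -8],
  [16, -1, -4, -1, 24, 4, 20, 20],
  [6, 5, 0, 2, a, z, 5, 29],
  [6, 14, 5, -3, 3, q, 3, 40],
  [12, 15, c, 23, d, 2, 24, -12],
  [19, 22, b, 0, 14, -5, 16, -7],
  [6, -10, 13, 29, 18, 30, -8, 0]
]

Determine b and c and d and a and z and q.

The known cells in row 7 total 59, leaving 78 − 59 = 19 for the blank.
The known cells in row 5 total 68, leaving 78 − 68 = 10 for the blank.
The known cells in column 6 total 61, leaving 78 − 61 = 17 for the blank.
The known cells in row 4 total 64, leaving 78 − 64 = 14 for the blank.
The known cells in column 5 total 77, leaving 78 − 77 = 1 for the blank.
The known cells in row 6 total 65, leaving 78 − 65 = 13 for the blank.

b = 19, c = 13, d = 1, a = 14, z = 17, q = 10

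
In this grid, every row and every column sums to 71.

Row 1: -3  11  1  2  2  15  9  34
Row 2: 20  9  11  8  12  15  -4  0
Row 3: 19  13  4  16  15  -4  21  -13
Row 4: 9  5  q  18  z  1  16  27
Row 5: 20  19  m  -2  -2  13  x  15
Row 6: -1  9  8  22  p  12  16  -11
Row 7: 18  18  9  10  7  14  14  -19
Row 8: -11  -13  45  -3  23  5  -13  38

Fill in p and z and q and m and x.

p = 16, z = -2, q = -3, m = -4, x = 12

Row 6 has -1 + 9 + 8 + 22 + 12 + 16 − 11 = 55; the blank must be 71 − 55 = 16.
Column 5 has 2 + 12 + 15 − 2 + 16 + 7 + 23 = 73; the blank must be 71 − 73 = -2.
Column 7 has 9 − 4 + 21 + 16 + 16 + 14 − 13 = 59; the blank must be 71 − 59 = 12.
Row 5 has 20 + 19 − 2 − 2 + 13 + 12 + 15 = 75; the blank must be 71 − 75 = -4.
Row 4 has 9 + 5 + 18 − 2 + 1 + 16 + 27 = 74; the blank must be 71 − 74 = -3.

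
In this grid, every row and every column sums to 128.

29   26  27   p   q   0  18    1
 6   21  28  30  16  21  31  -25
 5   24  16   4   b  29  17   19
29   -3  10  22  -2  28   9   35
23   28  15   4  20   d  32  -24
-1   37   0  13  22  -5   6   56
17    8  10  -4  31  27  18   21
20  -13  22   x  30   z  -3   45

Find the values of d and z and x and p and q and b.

d = 30, z = -2, x = 29, p = 30, q = -3, b = 14

Row 3: 5 + 24 + 16 + 4 + 29 + 17 + 19 = 114, so its missing entry is 128 − 114 = 14.
Column 5: 16 + 14 − 2 + 20 + 22 + 31 + 30 = 131, so its missing entry is 128 − 131 = -3.
Row 1: 29 + 26 + 27 − 3 + 0 + 18 + 1 = 98, so its missing entry is 128 − 98 = 30.
Column 4: 30 + 30 + 4 + 22 + 4 + 13 − 4 = 99, so its missing entry is 128 − 99 = 29.
Row 5: 23 + 28 + 15 + 4 + 20 + 32 − 24 = 98, so its missing entry is 128 − 98 = 30.
Row 8: 20 − 13 + 22 + 29 + 30 − 3 + 45 = 130, so its missing entry is 128 − 130 = -2.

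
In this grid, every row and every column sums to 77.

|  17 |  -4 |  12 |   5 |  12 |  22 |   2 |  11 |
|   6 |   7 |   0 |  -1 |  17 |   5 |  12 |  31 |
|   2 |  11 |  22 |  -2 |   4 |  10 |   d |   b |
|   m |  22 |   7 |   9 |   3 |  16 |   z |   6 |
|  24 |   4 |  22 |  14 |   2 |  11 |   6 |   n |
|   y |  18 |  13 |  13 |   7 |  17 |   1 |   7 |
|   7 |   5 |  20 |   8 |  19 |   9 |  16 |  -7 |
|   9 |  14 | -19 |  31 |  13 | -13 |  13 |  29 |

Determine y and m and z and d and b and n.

y = 1, m = 11, z = 3, d = 24, b = 6, n = -6

The known cells in row 6 total 76, leaving 77 − 76 = 1 for the blank.
The known cells in column 1 total 66, leaving 77 − 66 = 11 for the blank.
The known cells in row 4 total 74, leaving 77 − 74 = 3 for the blank.
The known cells in column 7 total 53, leaving 77 − 53 = 24 for the blank.
The known cells in row 3 total 71, leaving 77 − 71 = 6 for the blank.
The known cells in row 5 total 83, leaving 77 − 83 = -6 for the blank.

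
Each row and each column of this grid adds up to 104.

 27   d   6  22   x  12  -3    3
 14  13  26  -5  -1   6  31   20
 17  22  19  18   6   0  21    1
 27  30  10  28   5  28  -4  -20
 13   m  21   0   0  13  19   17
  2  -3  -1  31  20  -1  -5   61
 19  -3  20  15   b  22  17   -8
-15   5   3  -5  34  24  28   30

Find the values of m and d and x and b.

m = 21, d = 19, x = 18, b = 22

Row 5 has 13 + 21 + 0 + 0 + 13 + 19 + 17 = 83; the blank must be 104 − 83 = 21.
Column 2 has 13 + 22 + 30 + 21 − 3 − 3 + 5 = 85; the blank must be 104 − 85 = 19.
Row 7 has 19 − 3 + 20 + 15 + 22 + 17 − 8 = 82; the blank must be 104 − 82 = 22.
Row 1 has 27 + 19 + 6 + 22 + 12 − 3 + 3 = 86; the blank must be 104 − 86 = 18.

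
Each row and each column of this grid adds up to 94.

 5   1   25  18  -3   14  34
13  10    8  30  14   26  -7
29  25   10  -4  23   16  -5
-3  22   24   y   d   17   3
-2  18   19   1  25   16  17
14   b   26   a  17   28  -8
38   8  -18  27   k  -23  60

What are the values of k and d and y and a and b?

k = 2, d = 16, y = 15, a = 7, b = 10

Column 2 has 1 + 10 + 25 + 22 + 18 + 8 = 84; the blank must be 94 − 84 = 10.
Row 7 has 38 + 8 − 18 + 27 − 23 + 60 = 92; the blank must be 94 − 92 = 2.
Column 5 has -3 + 14 + 23 + 25 + 17 + 2 = 78; the blank must be 94 − 78 = 16.
Row 4 has -3 + 22 + 24 + 16 + 17 + 3 = 79; the blank must be 94 − 79 = 15.
Row 6 has 14 + 10 + 26 + 17 + 28 − 8 = 87; the blank must be 94 − 87 = 7.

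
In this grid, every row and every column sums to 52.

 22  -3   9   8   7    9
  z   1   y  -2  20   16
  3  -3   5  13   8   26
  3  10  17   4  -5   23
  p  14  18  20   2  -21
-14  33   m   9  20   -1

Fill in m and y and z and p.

m = 5, y = -2, z = 19, p = 19

Row 5 has 14 + 18 + 20 + 2 − 21 = 33; the blank must be 52 − 33 = 19.
Column 1 has 22 + 3 + 3 + 19 − 14 = 33; the blank must be 52 − 33 = 19.
Row 2 has 19 + 1 − 2 + 20 + 16 = 54; the blank must be 52 − 54 = -2.
Row 6 has -14 + 33 + 9 + 20 − 1 = 47; the blank must be 52 − 47 = 5.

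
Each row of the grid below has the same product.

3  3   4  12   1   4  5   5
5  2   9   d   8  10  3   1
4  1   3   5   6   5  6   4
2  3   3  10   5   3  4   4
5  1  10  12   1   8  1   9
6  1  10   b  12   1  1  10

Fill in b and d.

Rows 3 and 5 each multiply to 43200, so every row has product 43200.
Row 6: 6×1×10×12×1×1×10 = 7200, so the missing entry is 43200 ÷ 7200 = 6.
Row 2: 5×2×9×8×10×3×1 = 21600, so the missing entry is 43200 ÷ 21600 = 2.

b = 6, d = 2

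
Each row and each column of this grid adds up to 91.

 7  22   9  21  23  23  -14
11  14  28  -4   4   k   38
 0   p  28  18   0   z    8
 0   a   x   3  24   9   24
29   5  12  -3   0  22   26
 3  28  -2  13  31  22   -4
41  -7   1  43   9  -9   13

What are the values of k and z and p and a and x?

k = 0, z = 24, p = 13, a = 16, x = 15

Row 2: 11 + 14 + 28 − 4 + 4 + 38 = 91, so its missing entry is 91 − 91 = 0.
Column 3: 9 + 28 + 28 + 12 − 2 + 1 = 76, so its missing entry is 91 − 76 = 15.
Row 4: 0 + 15 + 3 + 24 + 9 + 24 = 75, so its missing entry is 91 − 75 = 16.
Column 2: 22 + 14 + 16 + 5 + 28 − 7 = 78, so its missing entry is 91 − 78 = 13.
Row 3: 0 + 13 + 28 + 18 + 0 + 8 = 67, so its missing entry is 91 − 67 = 24.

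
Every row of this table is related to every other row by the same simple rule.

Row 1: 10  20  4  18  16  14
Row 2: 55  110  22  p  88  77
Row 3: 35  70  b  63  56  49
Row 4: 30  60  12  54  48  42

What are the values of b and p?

b = 14, p = 99

Each row is a constant multiple of every other row — this is a multiplication table with the headers hidden.
Row 3 is 35/10 = 7/2 times row 1, so its entry in column 3 is 4 × 7/2 = 14.
Row 2 is 55/10 = 11/2 times row 1, so its entry in column 4 is 18 × 11/2 = 99.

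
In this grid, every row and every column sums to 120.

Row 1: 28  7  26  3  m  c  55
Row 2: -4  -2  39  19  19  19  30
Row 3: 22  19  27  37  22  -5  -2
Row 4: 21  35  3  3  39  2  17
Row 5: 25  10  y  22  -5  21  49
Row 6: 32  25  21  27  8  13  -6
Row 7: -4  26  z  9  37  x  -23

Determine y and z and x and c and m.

Column 5 has 19 + 22 + 39 − 5 + 8 + 37 = 120; the blank must be 120 − 120 = 0.
Row 5 has 25 + 10 + 22 − 5 + 21 + 49 = 122; the blank must be 120 − 122 = -2.
Column 3 has 26 + 39 + 27 + 3 − 2 + 21 = 114; the blank must be 120 − 114 = 6.
Row 7 has -4 + 26 + 6 + 9 + 37 − 23 = 51; the blank must be 120 − 51 = 69.
Row 1 has 28 + 7 + 26 + 3 + 0 + 55 = 119; the blank must be 120 − 119 = 1.

y = -2, z = 6, x = 69, c = 1, m = 0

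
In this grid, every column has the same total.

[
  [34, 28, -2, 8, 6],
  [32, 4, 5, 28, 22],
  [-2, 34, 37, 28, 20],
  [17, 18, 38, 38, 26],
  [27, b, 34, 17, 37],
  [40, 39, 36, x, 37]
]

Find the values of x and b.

x = 29, b = 25

Columns 1 and 5 both add up to 148, so every column sums to 148.
Column 4: 8 + 28 + 28 + 38 + 17 = 119, so the missing entry is 148 − 119 = 29.
Column 2: 28 + 4 + 34 + 18 + 39 = 123, so the missing entry is 148 − 123 = 25.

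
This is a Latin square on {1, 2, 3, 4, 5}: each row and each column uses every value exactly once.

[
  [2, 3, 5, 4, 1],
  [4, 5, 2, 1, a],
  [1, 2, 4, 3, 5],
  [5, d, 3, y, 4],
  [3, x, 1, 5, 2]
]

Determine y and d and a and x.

y = 2, d = 1, a = 3, x = 4

Cell (4,4): column 4 already has {1, 3, 4, 5} → 2.
Cell (4,2): row 4 already has {2, 3, 4, 5} → 1.
Cell (5,2): row 5 already has {1, 2, 3, 5} → 4.
For row 2, column 5: row 2 already has {1, 2, 4, 5}; that leaves 3.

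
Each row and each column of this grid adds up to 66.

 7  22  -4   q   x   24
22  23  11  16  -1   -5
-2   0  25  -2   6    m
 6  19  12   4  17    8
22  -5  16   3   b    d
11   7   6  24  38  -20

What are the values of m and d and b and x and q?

The known cells in column 4 total 45, leaving 66 − 45 = 21 for the blank.
The known cells in row 1 total 70, leaving 66 − 70 = -4 for the blank.
The known cells in column 5 total 56, leaving 66 − 56 = 10 for the blank.
The known cells in row 5 total 46, leaving 66 − 46 = 20 for the blank.
The known cells in row 3 total 27, leaving 66 − 27 = 39 for the blank.

m = 39, d = 20, b = 10, x = -4, q = 21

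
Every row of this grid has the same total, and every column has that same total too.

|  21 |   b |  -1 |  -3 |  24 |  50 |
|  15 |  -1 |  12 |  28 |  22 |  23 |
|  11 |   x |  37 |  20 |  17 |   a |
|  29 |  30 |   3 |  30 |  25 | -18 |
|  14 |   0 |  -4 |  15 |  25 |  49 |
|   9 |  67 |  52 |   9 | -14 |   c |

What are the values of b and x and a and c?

b = 8, x = -5, a = 19, c = -24

Rows 2 and 4 both sum to 99, so that's the common total.
Row 1 has 21 − 1 − 3 + 24 + 50 = 91; the blank must be 99 − 91 = 8.
Column 2 has 8 − 1 + 30 + 0 + 67 = 104; the blank must be 99 − 104 = -5.
Row 3 has 11 − 5 + 37 + 20 + 17 = 80; the blank must be 99 − 80 = 19.
Row 6 has 9 + 67 + 52 + 9 − 14 = 123; the blank must be 99 − 123 = -24.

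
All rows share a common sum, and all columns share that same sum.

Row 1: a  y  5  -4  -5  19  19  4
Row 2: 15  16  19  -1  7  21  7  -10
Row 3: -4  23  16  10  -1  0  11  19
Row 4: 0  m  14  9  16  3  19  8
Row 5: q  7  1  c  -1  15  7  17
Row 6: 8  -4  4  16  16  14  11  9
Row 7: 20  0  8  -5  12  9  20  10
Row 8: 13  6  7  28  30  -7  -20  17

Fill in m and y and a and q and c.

Rows 2 and 3 both sum to 74, so that's the common total.
The known cells in column 4 total 53, leaving 74 − 53 = 21 for the blank.
The known cells in row 5 total 67, leaving 74 − 67 = 7 for the blank.
The known cells in row 4 total 69, leaving 74 − 69 = 5 for the blank.
The known cells in column 2 total 53, leaving 74 − 53 = 21 for the blank.
The known cells in row 1 total 59, leaving 74 − 59 = 15 for the blank.

m = 5, y = 21, a = 15, q = 7, c = 21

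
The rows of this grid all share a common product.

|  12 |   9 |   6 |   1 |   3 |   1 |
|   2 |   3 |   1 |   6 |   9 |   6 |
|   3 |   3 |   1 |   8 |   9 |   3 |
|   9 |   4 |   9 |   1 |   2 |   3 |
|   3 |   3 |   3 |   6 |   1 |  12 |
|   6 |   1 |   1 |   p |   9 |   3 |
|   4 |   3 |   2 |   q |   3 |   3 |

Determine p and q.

Rows 2 and 3 each multiply to 1944, so every row has product 1944.
Row 6: 6×1×1×9×3 = 162, so the missing entry is 1944 ÷ 162 = 12.
Row 7: 4×3×2×3×3 = 216, so the missing entry is 1944 ÷ 216 = 9.

p = 12, q = 9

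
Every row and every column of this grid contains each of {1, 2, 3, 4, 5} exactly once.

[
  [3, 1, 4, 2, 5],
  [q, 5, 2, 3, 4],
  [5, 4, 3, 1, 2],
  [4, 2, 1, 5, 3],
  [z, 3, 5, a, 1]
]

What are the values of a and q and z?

a = 4, q = 1, z = 2

Cell (2,1): row 2 already has {2, 3, 4, 5} → 1.
At (row 5, col 1): column 1 already has {1, 3, 4, 5}, so the value is 2.
At (row 5, col 4): row 5 already has {1, 2, 3, 5}, so the value is 4.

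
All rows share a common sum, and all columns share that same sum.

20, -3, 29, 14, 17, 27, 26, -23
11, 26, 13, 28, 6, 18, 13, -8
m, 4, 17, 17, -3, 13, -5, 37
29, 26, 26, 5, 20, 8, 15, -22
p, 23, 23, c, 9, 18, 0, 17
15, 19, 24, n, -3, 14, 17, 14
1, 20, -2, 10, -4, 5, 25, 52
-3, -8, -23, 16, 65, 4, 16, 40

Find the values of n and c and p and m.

Rows 1 and 2 both sum to 107, so that's the common total.
Row 6 has 15 + 19 + 24 − 3 + 14 + 17 + 14 = 100; the blank must be 107 − 100 = 7.
Row 3 has 4 + 17 + 17 − 3 + 13 − 5 + 37 = 80; the blank must be 107 − 80 = 27.
Column 1 has 20 + 11 + 27 + 29 + 15 + 1 − 3 = 100; the blank must be 107 − 100 = 7.
Row 5 has 7 + 23 + 23 + 9 + 18 + 0 + 17 = 97; the blank must be 107 − 97 = 10.

n = 7, c = 10, p = 7, m = 27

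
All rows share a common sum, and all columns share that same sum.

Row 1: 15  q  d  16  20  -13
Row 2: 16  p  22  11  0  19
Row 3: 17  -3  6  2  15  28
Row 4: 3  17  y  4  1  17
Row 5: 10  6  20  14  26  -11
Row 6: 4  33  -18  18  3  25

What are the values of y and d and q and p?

Rows 3 and 5 both sum to 65, so that's the common total.
Row 4: 3 + 17 + 4 + 1 + 17 = 42, so its missing entry is 65 − 42 = 23.
Row 2: 16 + 22 + 11 + 0 + 19 = 68, so its missing entry is 65 − 68 = -3.
Column 2: -3 − 3 + 17 + 6 + 33 = 50, so its missing entry is 65 − 50 = 15.
Row 1: 15 + 15 + 16 + 20 − 13 = 53, so its missing entry is 65 − 53 = 12.

y = 23, d = 12, q = 15, p = -3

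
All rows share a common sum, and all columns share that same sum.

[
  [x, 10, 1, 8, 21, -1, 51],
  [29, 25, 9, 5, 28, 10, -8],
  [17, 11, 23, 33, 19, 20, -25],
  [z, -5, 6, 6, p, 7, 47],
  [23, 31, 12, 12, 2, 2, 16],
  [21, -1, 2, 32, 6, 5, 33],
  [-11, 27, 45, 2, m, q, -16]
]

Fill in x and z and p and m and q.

x = 8, z = 11, p = 26, m = -4, q = 55

Rows 2 and 3 both sum to 98, so that's the common total.
Column 6 has -1 + 10 + 20 + 7 + 2 + 5 = 43; the blank must be 98 − 43 = 55.
Row 1 has 10 + 1 + 8 + 21 − 1 + 51 = 90; the blank must be 98 − 90 = 8.
Row 7 has -11 + 27 + 45 + 2 + 55 − 16 = 102; the blank must be 98 − 102 = -4.
Column 5 has 21 + 28 + 19 + 2 + 6 − 4 = 72; the blank must be 98 − 72 = 26.
Row 4 has -5 + 6 + 6 + 26 + 7 + 47 = 87; the blank must be 98 − 87 = 11.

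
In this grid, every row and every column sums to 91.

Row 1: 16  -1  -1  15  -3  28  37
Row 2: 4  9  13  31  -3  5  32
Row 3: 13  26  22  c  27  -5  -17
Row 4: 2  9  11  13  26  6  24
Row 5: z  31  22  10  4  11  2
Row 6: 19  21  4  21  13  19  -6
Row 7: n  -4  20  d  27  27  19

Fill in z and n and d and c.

z = 11, n = 26, d = -24, c = 25

The known cells in row 3 total 66, leaving 91 − 66 = 25 for the blank.
The known cells in column 4 total 115, leaving 91 − 115 = -24 for the blank.
The known cells in row 5 total 80, leaving 91 − 80 = 11 for the blank.
The known cells in row 7 total 65, leaving 91 − 65 = 26 for the blank.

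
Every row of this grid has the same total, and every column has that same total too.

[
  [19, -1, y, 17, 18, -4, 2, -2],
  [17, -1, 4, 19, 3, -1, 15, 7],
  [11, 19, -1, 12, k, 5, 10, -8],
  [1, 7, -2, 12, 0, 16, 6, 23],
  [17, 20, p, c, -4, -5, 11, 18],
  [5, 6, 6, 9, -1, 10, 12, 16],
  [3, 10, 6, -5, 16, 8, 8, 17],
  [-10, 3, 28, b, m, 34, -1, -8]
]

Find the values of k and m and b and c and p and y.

Rows 2 and 4 both sum to 63, so that's the common total.
Row 3: 11 + 19 − 1 + 12 + 5 + 10 − 8 = 48, so its missing entry is 63 − 48 = 15.
Column 5: 18 + 3 + 15 + 0 − 4 − 1 + 16 = 47, so its missing entry is 63 − 47 = 16.
Row 8: -10 + 3 + 28 + 16 + 34 − 1 − 8 = 62, so its missing entry is 63 − 62 = 1.
Column 4: 17 + 19 + 12 + 12 + 9 − 5 + 1 = 65, so its missing entry is 63 − 65 = -2.
Row 5: 17 + 20 − 2 − 4 − 5 + 11 + 18 = 55, so its missing entry is 63 − 55 = 8.
Row 1: 19 − 1 + 17 + 18 − 4 + 2 − 2 = 49, so its missing entry is 63 − 49 = 14.

k = 15, m = 16, b = 1, c = -2, p = 8, y = 14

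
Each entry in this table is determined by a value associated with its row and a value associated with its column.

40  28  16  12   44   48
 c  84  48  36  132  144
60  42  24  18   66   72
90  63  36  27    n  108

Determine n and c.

Each row is a constant multiple of every other row — this is a multiplication table with the headers hidden.
Row 4 is 27/12 = 9/4 times row 1, so its entry in column 5 is 44 × 9/4 = 99.
Row 2 is 36/12 = 3/1 times row 1, so its entry in column 1 is 40 × 3/1 = 120.

n = 99, c = 120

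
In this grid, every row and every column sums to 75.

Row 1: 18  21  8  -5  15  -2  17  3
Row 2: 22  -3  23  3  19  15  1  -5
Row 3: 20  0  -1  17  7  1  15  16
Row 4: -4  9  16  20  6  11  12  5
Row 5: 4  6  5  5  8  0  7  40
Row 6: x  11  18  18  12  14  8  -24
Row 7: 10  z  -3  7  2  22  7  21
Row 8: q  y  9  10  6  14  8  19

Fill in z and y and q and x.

Row 7 has 10 − 3 + 7 + 2 + 22 + 7 + 21 = 66; the blank must be 75 − 66 = 9.
Row 6 has 11 + 18 + 18 + 12 + 14 + 8 − 24 = 57; the blank must be 75 − 57 = 18.
Column 1 has 18 + 22 + 20 − 4 + 4 + 18 + 10 = 88; the blank must be 75 − 88 = -13.
Row 8 has -13 + 9 + 10 + 6 + 14 + 8 + 19 = 53; the blank must be 75 − 53 = 22.

z = 9, y = 22, q = -13, x = 18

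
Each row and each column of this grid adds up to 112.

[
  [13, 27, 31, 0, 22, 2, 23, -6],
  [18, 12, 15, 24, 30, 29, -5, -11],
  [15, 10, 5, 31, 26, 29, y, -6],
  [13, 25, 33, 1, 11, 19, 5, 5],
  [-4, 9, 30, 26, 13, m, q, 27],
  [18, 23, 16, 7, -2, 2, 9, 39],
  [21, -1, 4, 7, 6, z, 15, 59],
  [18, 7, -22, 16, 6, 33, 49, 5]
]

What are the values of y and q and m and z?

y = 2, q = 14, m = -3, z = 1

Row 3: 15 + 10 + 5 + 31 + 26 + 29 − 6 = 110, so its missing entry is 112 − 110 = 2.
Column 7: 23 − 5 + 2 + 5 + 9 + 15 + 49 = 98, so its missing entry is 112 − 98 = 14.
Row 5: -4 + 9 + 30 + 26 + 13 + 14 + 27 = 115, so its missing entry is 112 − 115 = -3.
Row 7: 21 − 1 + 4 + 7 + 6 + 15 + 59 = 111, so its missing entry is 112 − 111 = 1.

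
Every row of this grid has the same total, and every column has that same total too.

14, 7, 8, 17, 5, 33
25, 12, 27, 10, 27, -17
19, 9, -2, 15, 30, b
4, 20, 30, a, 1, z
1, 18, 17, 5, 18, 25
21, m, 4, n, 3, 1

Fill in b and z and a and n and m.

b = 13, z = 29, a = 0, n = 37, m = 18

Rows 1 and 2 both sum to 84, so that's the common total.
Column 2 has 7 + 12 + 9 + 20 + 18 = 66; the blank must be 84 − 66 = 18.
Row 6 has 21 + 18 + 4 + 3 + 1 = 47; the blank must be 84 − 47 = 37.
Column 4 has 17 + 10 + 15 + 5 + 37 = 84; the blank must be 84 − 84 = 0.
Row 3 has 19 + 9 − 2 + 15 + 30 = 71; the blank must be 84 − 71 = 13.
Row 4 has 4 + 20 + 30 + 0 + 1 = 55; the blank must be 84 − 55 = 29.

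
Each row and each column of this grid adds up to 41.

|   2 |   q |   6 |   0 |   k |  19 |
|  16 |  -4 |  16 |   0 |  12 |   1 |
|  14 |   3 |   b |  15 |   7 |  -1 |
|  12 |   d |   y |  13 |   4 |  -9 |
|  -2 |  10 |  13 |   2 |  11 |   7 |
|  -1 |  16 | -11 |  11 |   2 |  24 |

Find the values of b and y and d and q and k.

The known cells in column 5 total 36, leaving 41 − 36 = 5 for the blank.
The known cells in row 1 total 32, leaving 41 − 32 = 9 for the blank.
The known cells in column 2 total 34, leaving 41 − 34 = 7 for the blank.
The known cells in row 3 total 38, leaving 41 − 38 = 3 for the blank.
The known cells in row 4 total 27, leaving 41 − 27 = 14 for the blank.

b = 3, y = 14, d = 7, q = 9, k = 5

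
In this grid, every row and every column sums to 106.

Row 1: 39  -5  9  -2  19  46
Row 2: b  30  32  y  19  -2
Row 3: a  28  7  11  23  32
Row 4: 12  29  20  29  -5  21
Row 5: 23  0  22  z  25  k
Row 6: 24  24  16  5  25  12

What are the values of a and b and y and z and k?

Row 3 has 28 + 7 + 11 + 23 + 32 = 101; the blank must be 106 − 101 = 5.
Column 6 has 46 − 2 + 32 + 21 + 12 = 109; the blank must be 106 − 109 = -3.
Row 5 has 23 + 0 + 22 + 25 − 3 = 67; the blank must be 106 − 67 = 39.
Column 1 has 39 + 5 + 12 + 23 + 24 = 103; the blank must be 106 − 103 = 3.
Row 2 has 3 + 30 + 32 + 19 − 2 = 82; the blank must be 106 − 82 = 24.

a = 5, b = 3, y = 24, z = 39, k = -3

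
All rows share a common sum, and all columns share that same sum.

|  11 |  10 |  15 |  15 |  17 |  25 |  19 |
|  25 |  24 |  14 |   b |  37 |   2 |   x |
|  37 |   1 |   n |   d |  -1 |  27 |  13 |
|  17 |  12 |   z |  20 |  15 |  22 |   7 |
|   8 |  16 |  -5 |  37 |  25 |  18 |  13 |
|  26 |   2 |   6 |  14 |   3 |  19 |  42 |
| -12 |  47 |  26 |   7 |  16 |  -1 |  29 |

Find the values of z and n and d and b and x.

z = 19, n = 37, d = -2, b = 21, x = -11

Rows 1 and 5 both sum to 112, so that's the common total.
Column 7: 19 + 13 + 7 + 13 + 42 + 29 = 123, so its missing entry is 112 − 123 = -11.
Row 4: 17 + 12 + 20 + 15 + 22 + 7 = 93, so its missing entry is 112 − 93 = 19.
Column 3: 15 + 14 + 19 − 5 + 6 + 26 = 75, so its missing entry is 112 − 75 = 37.
Row 3: 37 + 1 + 37 − 1 + 27 + 13 = 114, so its missing entry is 112 − 114 = -2.
Row 2: 25 + 24 + 14 + 37 + 2 − 11 = 91, so its missing entry is 112 − 91 = 21.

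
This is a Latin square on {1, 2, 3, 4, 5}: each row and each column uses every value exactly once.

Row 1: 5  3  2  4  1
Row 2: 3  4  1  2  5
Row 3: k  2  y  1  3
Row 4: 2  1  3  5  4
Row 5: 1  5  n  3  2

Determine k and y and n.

Cell (3,1): column 1 already has {1, 2, 3, 5} → 4.
At (row 5, col 3): row 5 already has {1, 2, 3, 5}, so the value is 4.
At (row 3, col 3): row 3 already has {1, 2, 3, 4}, so the value is 5.

k = 4, y = 5, n = 4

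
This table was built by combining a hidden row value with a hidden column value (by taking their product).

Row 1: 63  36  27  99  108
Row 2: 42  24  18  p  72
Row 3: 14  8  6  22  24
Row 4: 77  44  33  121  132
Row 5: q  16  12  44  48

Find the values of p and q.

p = 66, q = 28

Each row is a constant multiple of every other row — this is a multiplication table with the headers hidden.
Row 2 is 24/36 = 2/3 times row 1, so its entry in column 4 is 99 × 2/3 = 66.
Row 5 is 16/36 = 4/9 times row 1, so its entry in column 1 is 63 × 4/9 = 28.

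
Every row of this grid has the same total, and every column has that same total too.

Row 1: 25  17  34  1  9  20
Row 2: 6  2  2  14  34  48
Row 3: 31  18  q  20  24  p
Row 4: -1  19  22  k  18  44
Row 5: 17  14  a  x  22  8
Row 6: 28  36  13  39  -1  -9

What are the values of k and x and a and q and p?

k = 4, x = 28, a = 17, q = 18, p = -5

Rows 1 and 2 both sum to 106, so that's the common total.
Row 4 has -1 + 19 + 22 + 18 + 44 = 102; the blank must be 106 − 102 = 4.
Column 4 has 1 + 14 + 20 + 4 + 39 = 78; the blank must be 106 − 78 = 28.
Row 5 has 17 + 14 + 28 + 22 + 8 = 89; the blank must be 106 − 89 = 17.
Column 3 has 34 + 2 + 22 + 17 + 13 = 88; the blank must be 106 − 88 = 18.
Row 3 has 31 + 18 + 18 + 20 + 24 = 111; the blank must be 106 − 111 = -5.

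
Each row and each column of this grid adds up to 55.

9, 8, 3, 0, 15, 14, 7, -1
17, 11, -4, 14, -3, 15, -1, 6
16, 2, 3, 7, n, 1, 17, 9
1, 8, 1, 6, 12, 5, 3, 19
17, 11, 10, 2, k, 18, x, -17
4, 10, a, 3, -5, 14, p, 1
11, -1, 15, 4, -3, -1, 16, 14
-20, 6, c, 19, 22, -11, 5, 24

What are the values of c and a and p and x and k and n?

c = 10, a = 17, p = 11, x = -3, k = 17, n = 0

The known cells in row 3 total 55, leaving 55 − 55 = 0 for the blank.
The known cells in column 5 total 38, leaving 55 − 38 = 17 for the blank.
The known cells in row 5 total 58, leaving 55 − 58 = -3 for the blank.
The known cells in column 7 total 44, leaving 55 − 44 = 11 for the blank.
The known cells in row 8 total 45, leaving 55 − 45 = 10 for the blank.
The known cells in row 6 total 38, leaving 55 − 38 = 17 for the blank.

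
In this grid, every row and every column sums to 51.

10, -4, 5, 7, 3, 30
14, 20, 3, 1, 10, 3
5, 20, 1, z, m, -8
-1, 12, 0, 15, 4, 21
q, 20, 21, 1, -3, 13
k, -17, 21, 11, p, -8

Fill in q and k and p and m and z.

q = -1, k = 24, p = 20, m = 17, z = 16

The known cells in row 5 total 52, leaving 51 − 52 = -1 for the blank.
The known cells in column 4 total 35, leaving 51 − 35 = 16 for the blank.
The known cells in row 3 total 34, leaving 51 − 34 = 17 for the blank.
The known cells in column 5 total 31, leaving 51 − 31 = 20 for the blank.
The known cells in row 6 total 27, leaving 51 − 27 = 24 for the blank.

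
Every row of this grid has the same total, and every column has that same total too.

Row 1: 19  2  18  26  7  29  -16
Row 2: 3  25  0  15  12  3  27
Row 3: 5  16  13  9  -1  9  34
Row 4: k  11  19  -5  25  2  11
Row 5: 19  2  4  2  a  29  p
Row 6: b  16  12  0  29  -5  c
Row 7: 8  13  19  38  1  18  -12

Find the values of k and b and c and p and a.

k = 22, b = 9, c = 24, p = 17, a = 12

Rows 1 and 2 both sum to 85, so that's the common total.
Column 5: 7 + 12 − 1 + 25 + 29 + 1 = 73, so its missing entry is 85 − 73 = 12.
Row 5: 19 + 2 + 4 + 2 + 12 + 29 = 68, so its missing entry is 85 − 68 = 17.
Row 4: 11 + 19 − 5 + 25 + 2 + 11 = 63, so its missing entry is 85 − 63 = 22.
Column 1: 19 + 3 + 5 + 22 + 19 + 8 = 76, so its missing entry is 85 − 76 = 9.
Row 6: 9 + 16 + 12 + 0 + 29 − 5 = 61, so its missing entry is 85 − 61 = 24.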